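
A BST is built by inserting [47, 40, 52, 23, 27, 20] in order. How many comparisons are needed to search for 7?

Search path for 7: 47 -> 40 -> 23 -> 20
Found: False
Comparisons: 4


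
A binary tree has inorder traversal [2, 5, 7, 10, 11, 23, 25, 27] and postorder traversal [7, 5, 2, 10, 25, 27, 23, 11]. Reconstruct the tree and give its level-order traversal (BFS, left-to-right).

Inorder:   [2, 5, 7, 10, 11, 23, 25, 27]
Postorder: [7, 5, 2, 10, 25, 27, 23, 11]
Algorithm: postorder visits root last, so walk postorder right-to-left;
each value is the root of the current inorder slice — split it at that
value, recurse on the right subtree first, then the left.
Recursive splits:
  root=11; inorder splits into left=[2, 5, 7, 10], right=[23, 25, 27]
  root=23; inorder splits into left=[], right=[25, 27]
  root=27; inorder splits into left=[25], right=[]
  root=25; inorder splits into left=[], right=[]
  root=10; inorder splits into left=[2, 5, 7], right=[]
  root=2; inorder splits into left=[], right=[5, 7]
  root=5; inorder splits into left=[], right=[7]
  root=7; inorder splits into left=[], right=[]
Reconstructed level-order: [11, 10, 23, 2, 27, 5, 25, 7]


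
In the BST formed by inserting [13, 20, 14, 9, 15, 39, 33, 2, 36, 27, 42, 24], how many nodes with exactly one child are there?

Tree built from: [13, 20, 14, 9, 15, 39, 33, 2, 36, 27, 42, 24]
Tree (level-order array): [13, 9, 20, 2, None, 14, 39, None, None, None, 15, 33, 42, None, None, 27, 36, None, None, 24]
Rule: These are nodes with exactly 1 non-null child.
Per-node child counts:
  node 13: 2 child(ren)
  node 9: 1 child(ren)
  node 2: 0 child(ren)
  node 20: 2 child(ren)
  node 14: 1 child(ren)
  node 15: 0 child(ren)
  node 39: 2 child(ren)
  node 33: 2 child(ren)
  node 27: 1 child(ren)
  node 24: 0 child(ren)
  node 36: 0 child(ren)
  node 42: 0 child(ren)
Matching nodes: [9, 14, 27]
Count of nodes with exactly one child: 3


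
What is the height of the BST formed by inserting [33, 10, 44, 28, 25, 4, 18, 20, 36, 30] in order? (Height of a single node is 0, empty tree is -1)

Insertion order: [33, 10, 44, 28, 25, 4, 18, 20, 36, 30]
Tree (level-order array): [33, 10, 44, 4, 28, 36, None, None, None, 25, 30, None, None, 18, None, None, None, None, 20]
Compute height bottom-up (empty subtree = -1):
  height(4) = 1 + max(-1, -1) = 0
  height(20) = 1 + max(-1, -1) = 0
  height(18) = 1 + max(-1, 0) = 1
  height(25) = 1 + max(1, -1) = 2
  height(30) = 1 + max(-1, -1) = 0
  height(28) = 1 + max(2, 0) = 3
  height(10) = 1 + max(0, 3) = 4
  height(36) = 1 + max(-1, -1) = 0
  height(44) = 1 + max(0, -1) = 1
  height(33) = 1 + max(4, 1) = 5
Height = 5


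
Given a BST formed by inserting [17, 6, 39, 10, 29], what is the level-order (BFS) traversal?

Tree insertion order: [17, 6, 39, 10, 29]
Tree (level-order array): [17, 6, 39, None, 10, 29]
BFS from the root, enqueuing left then right child of each popped node:
  queue [17] -> pop 17, enqueue [6, 39], visited so far: [17]
  queue [6, 39] -> pop 6, enqueue [10], visited so far: [17, 6]
  queue [39, 10] -> pop 39, enqueue [29], visited so far: [17, 6, 39]
  queue [10, 29] -> pop 10, enqueue [none], visited so far: [17, 6, 39, 10]
  queue [29] -> pop 29, enqueue [none], visited so far: [17, 6, 39, 10, 29]
Result: [17, 6, 39, 10, 29]


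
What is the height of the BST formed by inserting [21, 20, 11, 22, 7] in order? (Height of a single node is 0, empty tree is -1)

Insertion order: [21, 20, 11, 22, 7]
Tree (level-order array): [21, 20, 22, 11, None, None, None, 7]
Compute height bottom-up (empty subtree = -1):
  height(7) = 1 + max(-1, -1) = 0
  height(11) = 1 + max(0, -1) = 1
  height(20) = 1 + max(1, -1) = 2
  height(22) = 1 + max(-1, -1) = 0
  height(21) = 1 + max(2, 0) = 3
Height = 3


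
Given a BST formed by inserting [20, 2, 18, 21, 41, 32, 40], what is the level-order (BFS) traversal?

Tree insertion order: [20, 2, 18, 21, 41, 32, 40]
Tree (level-order array): [20, 2, 21, None, 18, None, 41, None, None, 32, None, None, 40]
BFS from the root, enqueuing left then right child of each popped node:
  queue [20] -> pop 20, enqueue [2, 21], visited so far: [20]
  queue [2, 21] -> pop 2, enqueue [18], visited so far: [20, 2]
  queue [21, 18] -> pop 21, enqueue [41], visited so far: [20, 2, 21]
  queue [18, 41] -> pop 18, enqueue [none], visited so far: [20, 2, 21, 18]
  queue [41] -> pop 41, enqueue [32], visited so far: [20, 2, 21, 18, 41]
  queue [32] -> pop 32, enqueue [40], visited so far: [20, 2, 21, 18, 41, 32]
  queue [40] -> pop 40, enqueue [none], visited so far: [20, 2, 21, 18, 41, 32, 40]
Result: [20, 2, 21, 18, 41, 32, 40]


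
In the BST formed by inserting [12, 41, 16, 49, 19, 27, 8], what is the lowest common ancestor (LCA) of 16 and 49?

Tree insertion order: [12, 41, 16, 49, 19, 27, 8]
Tree (level-order array): [12, 8, 41, None, None, 16, 49, None, 19, None, None, None, 27]
In a BST, the LCA of p=16, q=49 is the first node v on the
root-to-leaf path with p <= v <= q (go left if both < v, right if both > v).
Walk from root:
  at 12: both 16 and 49 > 12, go right
  at 41: 16 <= 41 <= 49, this is the LCA
LCA = 41


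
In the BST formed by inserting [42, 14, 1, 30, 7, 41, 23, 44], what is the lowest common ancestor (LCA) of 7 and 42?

Tree insertion order: [42, 14, 1, 30, 7, 41, 23, 44]
Tree (level-order array): [42, 14, 44, 1, 30, None, None, None, 7, 23, 41]
In a BST, the LCA of p=7, q=42 is the first node v on the
root-to-leaf path with p <= v <= q (go left if both < v, right if both > v).
Walk from root:
  at 42: 7 <= 42 <= 42, this is the LCA
LCA = 42


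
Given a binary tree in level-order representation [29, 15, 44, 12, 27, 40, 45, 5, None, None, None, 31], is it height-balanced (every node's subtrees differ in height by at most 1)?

Tree (level-order array): [29, 15, 44, 12, 27, 40, 45, 5, None, None, None, 31]
Definition: a tree is height-balanced if, at every node, |h(left) - h(right)| <= 1 (empty subtree has height -1).
Bottom-up per-node check:
  node 5: h_left=-1, h_right=-1, diff=0 [OK], height=0
  node 12: h_left=0, h_right=-1, diff=1 [OK], height=1
  node 27: h_left=-1, h_right=-1, diff=0 [OK], height=0
  node 15: h_left=1, h_right=0, diff=1 [OK], height=2
  node 31: h_left=-1, h_right=-1, diff=0 [OK], height=0
  node 40: h_left=0, h_right=-1, diff=1 [OK], height=1
  node 45: h_left=-1, h_right=-1, diff=0 [OK], height=0
  node 44: h_left=1, h_right=0, diff=1 [OK], height=2
  node 29: h_left=2, h_right=2, diff=0 [OK], height=3
All nodes satisfy the balance condition.
Result: Balanced


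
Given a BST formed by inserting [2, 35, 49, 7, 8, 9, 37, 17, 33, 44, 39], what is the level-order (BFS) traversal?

Tree insertion order: [2, 35, 49, 7, 8, 9, 37, 17, 33, 44, 39]
Tree (level-order array): [2, None, 35, 7, 49, None, 8, 37, None, None, 9, None, 44, None, 17, 39, None, None, 33]
BFS from the root, enqueuing left then right child of each popped node:
  queue [2] -> pop 2, enqueue [35], visited so far: [2]
  queue [35] -> pop 35, enqueue [7, 49], visited so far: [2, 35]
  queue [7, 49] -> pop 7, enqueue [8], visited so far: [2, 35, 7]
  queue [49, 8] -> pop 49, enqueue [37], visited so far: [2, 35, 7, 49]
  queue [8, 37] -> pop 8, enqueue [9], visited so far: [2, 35, 7, 49, 8]
  queue [37, 9] -> pop 37, enqueue [44], visited so far: [2, 35, 7, 49, 8, 37]
  queue [9, 44] -> pop 9, enqueue [17], visited so far: [2, 35, 7, 49, 8, 37, 9]
  queue [44, 17] -> pop 44, enqueue [39], visited so far: [2, 35, 7, 49, 8, 37, 9, 44]
  queue [17, 39] -> pop 17, enqueue [33], visited so far: [2, 35, 7, 49, 8, 37, 9, 44, 17]
  queue [39, 33] -> pop 39, enqueue [none], visited so far: [2, 35, 7, 49, 8, 37, 9, 44, 17, 39]
  queue [33] -> pop 33, enqueue [none], visited so far: [2, 35, 7, 49, 8, 37, 9, 44, 17, 39, 33]
Result: [2, 35, 7, 49, 8, 37, 9, 44, 17, 39, 33]


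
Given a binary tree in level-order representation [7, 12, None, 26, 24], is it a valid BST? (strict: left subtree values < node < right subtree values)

Level-order array: [7, 12, None, 26, 24]
Validate using subtree bounds (lo, hi): at each node, require lo < value < hi,
then recurse left with hi=value and right with lo=value.
Preorder trace (stopping at first violation):
  at node 7 with bounds (-inf, +inf): OK
  at node 12 with bounds (-inf, 7): VIOLATION
Node 12 violates its bound: not (-inf < 12 < 7).
Result: Not a valid BST


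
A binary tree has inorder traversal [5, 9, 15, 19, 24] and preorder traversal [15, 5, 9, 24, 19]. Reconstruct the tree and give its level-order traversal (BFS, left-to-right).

Inorder:  [5, 9, 15, 19, 24]
Preorder: [15, 5, 9, 24, 19]
Algorithm: preorder visits root first, so consume preorder in order;
for each root, split the current inorder slice at that value into
left-subtree inorder and right-subtree inorder, then recurse.
Recursive splits:
  root=15; inorder splits into left=[5, 9], right=[19, 24]
  root=5; inorder splits into left=[], right=[9]
  root=9; inorder splits into left=[], right=[]
  root=24; inorder splits into left=[19], right=[]
  root=19; inorder splits into left=[], right=[]
Reconstructed level-order: [15, 5, 24, 9, 19]


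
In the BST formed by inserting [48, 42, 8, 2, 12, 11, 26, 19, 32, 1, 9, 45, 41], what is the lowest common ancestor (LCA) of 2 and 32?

Tree insertion order: [48, 42, 8, 2, 12, 11, 26, 19, 32, 1, 9, 45, 41]
Tree (level-order array): [48, 42, None, 8, 45, 2, 12, None, None, 1, None, 11, 26, None, None, 9, None, 19, 32, None, None, None, None, None, 41]
In a BST, the LCA of p=2, q=32 is the first node v on the
root-to-leaf path with p <= v <= q (go left if both < v, right if both > v).
Walk from root:
  at 48: both 2 and 32 < 48, go left
  at 42: both 2 and 32 < 42, go left
  at 8: 2 <= 8 <= 32, this is the LCA
LCA = 8


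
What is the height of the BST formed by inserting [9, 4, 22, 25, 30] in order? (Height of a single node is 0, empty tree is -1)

Insertion order: [9, 4, 22, 25, 30]
Tree (level-order array): [9, 4, 22, None, None, None, 25, None, 30]
Compute height bottom-up (empty subtree = -1):
  height(4) = 1 + max(-1, -1) = 0
  height(30) = 1 + max(-1, -1) = 0
  height(25) = 1 + max(-1, 0) = 1
  height(22) = 1 + max(-1, 1) = 2
  height(9) = 1 + max(0, 2) = 3
Height = 3


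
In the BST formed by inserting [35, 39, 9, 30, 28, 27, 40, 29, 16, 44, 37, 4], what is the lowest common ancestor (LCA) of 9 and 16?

Tree insertion order: [35, 39, 9, 30, 28, 27, 40, 29, 16, 44, 37, 4]
Tree (level-order array): [35, 9, 39, 4, 30, 37, 40, None, None, 28, None, None, None, None, 44, 27, 29, None, None, 16]
In a BST, the LCA of p=9, q=16 is the first node v on the
root-to-leaf path with p <= v <= q (go left if both < v, right if both > v).
Walk from root:
  at 35: both 9 and 16 < 35, go left
  at 9: 9 <= 9 <= 16, this is the LCA
LCA = 9


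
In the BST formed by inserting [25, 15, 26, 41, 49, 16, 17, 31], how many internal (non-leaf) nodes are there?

Tree built from: [25, 15, 26, 41, 49, 16, 17, 31]
Tree (level-order array): [25, 15, 26, None, 16, None, 41, None, 17, 31, 49]
Rule: An internal node has at least one child.
Per-node child counts:
  node 25: 2 child(ren)
  node 15: 1 child(ren)
  node 16: 1 child(ren)
  node 17: 0 child(ren)
  node 26: 1 child(ren)
  node 41: 2 child(ren)
  node 31: 0 child(ren)
  node 49: 0 child(ren)
Matching nodes: [25, 15, 16, 26, 41]
Count of internal (non-leaf) nodes: 5


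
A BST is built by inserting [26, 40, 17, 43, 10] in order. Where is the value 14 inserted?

Starting tree (level order): [26, 17, 40, 10, None, None, 43]
Insertion path: 26 -> 17 -> 10
Result: insert 14 as right child of 10
Final tree (level order): [26, 17, 40, 10, None, None, 43, None, 14]


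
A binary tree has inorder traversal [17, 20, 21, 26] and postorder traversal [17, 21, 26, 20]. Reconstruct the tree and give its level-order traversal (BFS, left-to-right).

Inorder:   [17, 20, 21, 26]
Postorder: [17, 21, 26, 20]
Algorithm: postorder visits root last, so walk postorder right-to-left;
each value is the root of the current inorder slice — split it at that
value, recurse on the right subtree first, then the left.
Recursive splits:
  root=20; inorder splits into left=[17], right=[21, 26]
  root=26; inorder splits into left=[21], right=[]
  root=21; inorder splits into left=[], right=[]
  root=17; inorder splits into left=[], right=[]
Reconstructed level-order: [20, 17, 26, 21]


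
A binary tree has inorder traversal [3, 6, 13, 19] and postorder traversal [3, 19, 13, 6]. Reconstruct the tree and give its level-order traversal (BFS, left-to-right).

Inorder:   [3, 6, 13, 19]
Postorder: [3, 19, 13, 6]
Algorithm: postorder visits root last, so walk postorder right-to-left;
each value is the root of the current inorder slice — split it at that
value, recurse on the right subtree first, then the left.
Recursive splits:
  root=6; inorder splits into left=[3], right=[13, 19]
  root=13; inorder splits into left=[], right=[19]
  root=19; inorder splits into left=[], right=[]
  root=3; inorder splits into left=[], right=[]
Reconstructed level-order: [6, 3, 13, 19]


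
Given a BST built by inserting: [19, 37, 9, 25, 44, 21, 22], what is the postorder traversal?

Tree insertion order: [19, 37, 9, 25, 44, 21, 22]
Tree (level-order array): [19, 9, 37, None, None, 25, 44, 21, None, None, None, None, 22]
Postorder traversal: [9, 22, 21, 25, 44, 37, 19]


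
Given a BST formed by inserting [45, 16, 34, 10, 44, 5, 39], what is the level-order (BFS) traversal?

Tree insertion order: [45, 16, 34, 10, 44, 5, 39]
Tree (level-order array): [45, 16, None, 10, 34, 5, None, None, 44, None, None, 39]
BFS from the root, enqueuing left then right child of each popped node:
  queue [45] -> pop 45, enqueue [16], visited so far: [45]
  queue [16] -> pop 16, enqueue [10, 34], visited so far: [45, 16]
  queue [10, 34] -> pop 10, enqueue [5], visited so far: [45, 16, 10]
  queue [34, 5] -> pop 34, enqueue [44], visited so far: [45, 16, 10, 34]
  queue [5, 44] -> pop 5, enqueue [none], visited so far: [45, 16, 10, 34, 5]
  queue [44] -> pop 44, enqueue [39], visited so far: [45, 16, 10, 34, 5, 44]
  queue [39] -> pop 39, enqueue [none], visited so far: [45, 16, 10, 34, 5, 44, 39]
Result: [45, 16, 10, 34, 5, 44, 39]


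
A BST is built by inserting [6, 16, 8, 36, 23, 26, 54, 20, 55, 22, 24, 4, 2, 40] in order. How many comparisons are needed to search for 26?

Search path for 26: 6 -> 16 -> 36 -> 23 -> 26
Found: True
Comparisons: 5


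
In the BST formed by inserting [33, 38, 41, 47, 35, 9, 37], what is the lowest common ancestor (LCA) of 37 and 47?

Tree insertion order: [33, 38, 41, 47, 35, 9, 37]
Tree (level-order array): [33, 9, 38, None, None, 35, 41, None, 37, None, 47]
In a BST, the LCA of p=37, q=47 is the first node v on the
root-to-leaf path with p <= v <= q (go left if both < v, right if both > v).
Walk from root:
  at 33: both 37 and 47 > 33, go right
  at 38: 37 <= 38 <= 47, this is the LCA
LCA = 38


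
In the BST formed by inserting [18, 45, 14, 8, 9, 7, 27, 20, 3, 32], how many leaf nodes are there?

Tree built from: [18, 45, 14, 8, 9, 7, 27, 20, 3, 32]
Tree (level-order array): [18, 14, 45, 8, None, 27, None, 7, 9, 20, 32, 3]
Rule: A leaf has 0 children.
Per-node child counts:
  node 18: 2 child(ren)
  node 14: 1 child(ren)
  node 8: 2 child(ren)
  node 7: 1 child(ren)
  node 3: 0 child(ren)
  node 9: 0 child(ren)
  node 45: 1 child(ren)
  node 27: 2 child(ren)
  node 20: 0 child(ren)
  node 32: 0 child(ren)
Matching nodes: [3, 9, 20, 32]
Count of leaf nodes: 4


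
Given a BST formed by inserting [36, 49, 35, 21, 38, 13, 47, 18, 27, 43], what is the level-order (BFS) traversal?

Tree insertion order: [36, 49, 35, 21, 38, 13, 47, 18, 27, 43]
Tree (level-order array): [36, 35, 49, 21, None, 38, None, 13, 27, None, 47, None, 18, None, None, 43]
BFS from the root, enqueuing left then right child of each popped node:
  queue [36] -> pop 36, enqueue [35, 49], visited so far: [36]
  queue [35, 49] -> pop 35, enqueue [21], visited so far: [36, 35]
  queue [49, 21] -> pop 49, enqueue [38], visited so far: [36, 35, 49]
  queue [21, 38] -> pop 21, enqueue [13, 27], visited so far: [36, 35, 49, 21]
  queue [38, 13, 27] -> pop 38, enqueue [47], visited so far: [36, 35, 49, 21, 38]
  queue [13, 27, 47] -> pop 13, enqueue [18], visited so far: [36, 35, 49, 21, 38, 13]
  queue [27, 47, 18] -> pop 27, enqueue [none], visited so far: [36, 35, 49, 21, 38, 13, 27]
  queue [47, 18] -> pop 47, enqueue [43], visited so far: [36, 35, 49, 21, 38, 13, 27, 47]
  queue [18, 43] -> pop 18, enqueue [none], visited so far: [36, 35, 49, 21, 38, 13, 27, 47, 18]
  queue [43] -> pop 43, enqueue [none], visited so far: [36, 35, 49, 21, 38, 13, 27, 47, 18, 43]
Result: [36, 35, 49, 21, 38, 13, 27, 47, 18, 43]


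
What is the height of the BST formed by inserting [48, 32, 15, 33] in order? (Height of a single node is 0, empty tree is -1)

Insertion order: [48, 32, 15, 33]
Tree (level-order array): [48, 32, None, 15, 33]
Compute height bottom-up (empty subtree = -1):
  height(15) = 1 + max(-1, -1) = 0
  height(33) = 1 + max(-1, -1) = 0
  height(32) = 1 + max(0, 0) = 1
  height(48) = 1 + max(1, -1) = 2
Height = 2


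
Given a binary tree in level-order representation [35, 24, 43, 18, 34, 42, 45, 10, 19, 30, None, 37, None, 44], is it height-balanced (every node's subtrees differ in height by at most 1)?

Tree (level-order array): [35, 24, 43, 18, 34, 42, 45, 10, 19, 30, None, 37, None, 44]
Definition: a tree is height-balanced if, at every node, |h(left) - h(right)| <= 1 (empty subtree has height -1).
Bottom-up per-node check:
  node 10: h_left=-1, h_right=-1, diff=0 [OK], height=0
  node 19: h_left=-1, h_right=-1, diff=0 [OK], height=0
  node 18: h_left=0, h_right=0, diff=0 [OK], height=1
  node 30: h_left=-1, h_right=-1, diff=0 [OK], height=0
  node 34: h_left=0, h_right=-1, diff=1 [OK], height=1
  node 24: h_left=1, h_right=1, diff=0 [OK], height=2
  node 37: h_left=-1, h_right=-1, diff=0 [OK], height=0
  node 42: h_left=0, h_right=-1, diff=1 [OK], height=1
  node 44: h_left=-1, h_right=-1, diff=0 [OK], height=0
  node 45: h_left=0, h_right=-1, diff=1 [OK], height=1
  node 43: h_left=1, h_right=1, diff=0 [OK], height=2
  node 35: h_left=2, h_right=2, diff=0 [OK], height=3
All nodes satisfy the balance condition.
Result: Balanced


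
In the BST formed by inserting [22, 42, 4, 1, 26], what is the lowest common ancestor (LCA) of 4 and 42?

Tree insertion order: [22, 42, 4, 1, 26]
Tree (level-order array): [22, 4, 42, 1, None, 26]
In a BST, the LCA of p=4, q=42 is the first node v on the
root-to-leaf path with p <= v <= q (go left if both < v, right if both > v).
Walk from root:
  at 22: 4 <= 22 <= 42, this is the LCA
LCA = 22


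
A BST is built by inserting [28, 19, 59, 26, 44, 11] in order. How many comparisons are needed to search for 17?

Search path for 17: 28 -> 19 -> 11
Found: False
Comparisons: 3


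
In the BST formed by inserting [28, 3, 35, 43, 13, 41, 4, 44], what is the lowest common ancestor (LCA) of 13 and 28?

Tree insertion order: [28, 3, 35, 43, 13, 41, 4, 44]
Tree (level-order array): [28, 3, 35, None, 13, None, 43, 4, None, 41, 44]
In a BST, the LCA of p=13, q=28 is the first node v on the
root-to-leaf path with p <= v <= q (go left if both < v, right if both > v).
Walk from root:
  at 28: 13 <= 28 <= 28, this is the LCA
LCA = 28


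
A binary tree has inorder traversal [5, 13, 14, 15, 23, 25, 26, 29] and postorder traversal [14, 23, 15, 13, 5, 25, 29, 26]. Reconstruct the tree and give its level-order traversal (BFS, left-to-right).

Inorder:   [5, 13, 14, 15, 23, 25, 26, 29]
Postorder: [14, 23, 15, 13, 5, 25, 29, 26]
Algorithm: postorder visits root last, so walk postorder right-to-left;
each value is the root of the current inorder slice — split it at that
value, recurse on the right subtree first, then the left.
Recursive splits:
  root=26; inorder splits into left=[5, 13, 14, 15, 23, 25], right=[29]
  root=29; inorder splits into left=[], right=[]
  root=25; inorder splits into left=[5, 13, 14, 15, 23], right=[]
  root=5; inorder splits into left=[], right=[13, 14, 15, 23]
  root=13; inorder splits into left=[], right=[14, 15, 23]
  root=15; inorder splits into left=[14], right=[23]
  root=23; inorder splits into left=[], right=[]
  root=14; inorder splits into left=[], right=[]
Reconstructed level-order: [26, 25, 29, 5, 13, 15, 14, 23]


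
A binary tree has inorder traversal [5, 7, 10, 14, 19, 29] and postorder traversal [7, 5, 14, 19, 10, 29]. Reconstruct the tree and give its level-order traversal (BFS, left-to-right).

Inorder:   [5, 7, 10, 14, 19, 29]
Postorder: [7, 5, 14, 19, 10, 29]
Algorithm: postorder visits root last, so walk postorder right-to-left;
each value is the root of the current inorder slice — split it at that
value, recurse on the right subtree first, then the left.
Recursive splits:
  root=29; inorder splits into left=[5, 7, 10, 14, 19], right=[]
  root=10; inorder splits into left=[5, 7], right=[14, 19]
  root=19; inorder splits into left=[14], right=[]
  root=14; inorder splits into left=[], right=[]
  root=5; inorder splits into left=[], right=[7]
  root=7; inorder splits into left=[], right=[]
Reconstructed level-order: [29, 10, 5, 19, 7, 14]


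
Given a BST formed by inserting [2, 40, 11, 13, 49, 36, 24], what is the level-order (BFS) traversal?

Tree insertion order: [2, 40, 11, 13, 49, 36, 24]
Tree (level-order array): [2, None, 40, 11, 49, None, 13, None, None, None, 36, 24]
BFS from the root, enqueuing left then right child of each popped node:
  queue [2] -> pop 2, enqueue [40], visited so far: [2]
  queue [40] -> pop 40, enqueue [11, 49], visited so far: [2, 40]
  queue [11, 49] -> pop 11, enqueue [13], visited so far: [2, 40, 11]
  queue [49, 13] -> pop 49, enqueue [none], visited so far: [2, 40, 11, 49]
  queue [13] -> pop 13, enqueue [36], visited so far: [2, 40, 11, 49, 13]
  queue [36] -> pop 36, enqueue [24], visited so far: [2, 40, 11, 49, 13, 36]
  queue [24] -> pop 24, enqueue [none], visited so far: [2, 40, 11, 49, 13, 36, 24]
Result: [2, 40, 11, 49, 13, 36, 24]


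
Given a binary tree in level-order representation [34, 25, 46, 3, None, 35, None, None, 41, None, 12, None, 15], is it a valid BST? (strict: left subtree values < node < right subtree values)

Level-order array: [34, 25, 46, 3, None, 35, None, None, 41, None, 12, None, 15]
Validate using subtree bounds (lo, hi): at each node, require lo < value < hi,
then recurse left with hi=value and right with lo=value.
Preorder trace (stopping at first violation):
  at node 34 with bounds (-inf, +inf): OK
  at node 25 with bounds (-inf, 34): OK
  at node 3 with bounds (-inf, 25): OK
  at node 41 with bounds (3, 25): VIOLATION
Node 41 violates its bound: not (3 < 41 < 25).
Result: Not a valid BST


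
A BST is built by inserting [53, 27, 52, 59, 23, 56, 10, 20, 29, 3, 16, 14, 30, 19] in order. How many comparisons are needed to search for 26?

Search path for 26: 53 -> 27 -> 23
Found: False
Comparisons: 3


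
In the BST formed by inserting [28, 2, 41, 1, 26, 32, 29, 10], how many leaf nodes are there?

Tree built from: [28, 2, 41, 1, 26, 32, 29, 10]
Tree (level-order array): [28, 2, 41, 1, 26, 32, None, None, None, 10, None, 29]
Rule: A leaf has 0 children.
Per-node child counts:
  node 28: 2 child(ren)
  node 2: 2 child(ren)
  node 1: 0 child(ren)
  node 26: 1 child(ren)
  node 10: 0 child(ren)
  node 41: 1 child(ren)
  node 32: 1 child(ren)
  node 29: 0 child(ren)
Matching nodes: [1, 10, 29]
Count of leaf nodes: 3


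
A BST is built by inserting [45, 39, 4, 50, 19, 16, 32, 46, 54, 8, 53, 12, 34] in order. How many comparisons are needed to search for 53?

Search path for 53: 45 -> 50 -> 54 -> 53
Found: True
Comparisons: 4


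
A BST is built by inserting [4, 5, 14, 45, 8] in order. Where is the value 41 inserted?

Starting tree (level order): [4, None, 5, None, 14, 8, 45]
Insertion path: 4 -> 5 -> 14 -> 45
Result: insert 41 as left child of 45
Final tree (level order): [4, None, 5, None, 14, 8, 45, None, None, 41]


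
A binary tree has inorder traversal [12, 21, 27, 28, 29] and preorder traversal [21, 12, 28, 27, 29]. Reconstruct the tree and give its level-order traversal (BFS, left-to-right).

Inorder:  [12, 21, 27, 28, 29]
Preorder: [21, 12, 28, 27, 29]
Algorithm: preorder visits root first, so consume preorder in order;
for each root, split the current inorder slice at that value into
left-subtree inorder and right-subtree inorder, then recurse.
Recursive splits:
  root=21; inorder splits into left=[12], right=[27, 28, 29]
  root=12; inorder splits into left=[], right=[]
  root=28; inorder splits into left=[27], right=[29]
  root=27; inorder splits into left=[], right=[]
  root=29; inorder splits into left=[], right=[]
Reconstructed level-order: [21, 12, 28, 27, 29]


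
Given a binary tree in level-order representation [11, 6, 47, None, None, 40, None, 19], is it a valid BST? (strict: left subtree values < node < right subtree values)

Level-order array: [11, 6, 47, None, None, 40, None, 19]
Validate using subtree bounds (lo, hi): at each node, require lo < value < hi,
then recurse left with hi=value and right with lo=value.
Preorder trace (stopping at first violation):
  at node 11 with bounds (-inf, +inf): OK
  at node 6 with bounds (-inf, 11): OK
  at node 47 with bounds (11, +inf): OK
  at node 40 with bounds (11, 47): OK
  at node 19 with bounds (11, 40): OK
No violation found at any node.
Result: Valid BST


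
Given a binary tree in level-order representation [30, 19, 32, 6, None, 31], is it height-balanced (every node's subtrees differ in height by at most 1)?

Tree (level-order array): [30, 19, 32, 6, None, 31]
Definition: a tree is height-balanced if, at every node, |h(left) - h(right)| <= 1 (empty subtree has height -1).
Bottom-up per-node check:
  node 6: h_left=-1, h_right=-1, diff=0 [OK], height=0
  node 19: h_left=0, h_right=-1, diff=1 [OK], height=1
  node 31: h_left=-1, h_right=-1, diff=0 [OK], height=0
  node 32: h_left=0, h_right=-1, diff=1 [OK], height=1
  node 30: h_left=1, h_right=1, diff=0 [OK], height=2
All nodes satisfy the balance condition.
Result: Balanced


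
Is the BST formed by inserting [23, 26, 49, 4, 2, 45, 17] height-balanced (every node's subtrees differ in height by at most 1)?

Tree (level-order array): [23, 4, 26, 2, 17, None, 49, None, None, None, None, 45]
Definition: a tree is height-balanced if, at every node, |h(left) - h(right)| <= 1 (empty subtree has height -1).
Bottom-up per-node check:
  node 2: h_left=-1, h_right=-1, diff=0 [OK], height=0
  node 17: h_left=-1, h_right=-1, diff=0 [OK], height=0
  node 4: h_left=0, h_right=0, diff=0 [OK], height=1
  node 45: h_left=-1, h_right=-1, diff=0 [OK], height=0
  node 49: h_left=0, h_right=-1, diff=1 [OK], height=1
  node 26: h_left=-1, h_right=1, diff=2 [FAIL (|-1-1|=2 > 1)], height=2
  node 23: h_left=1, h_right=2, diff=1 [OK], height=3
Node 26 violates the condition: |-1 - 1| = 2 > 1.
Result: Not balanced


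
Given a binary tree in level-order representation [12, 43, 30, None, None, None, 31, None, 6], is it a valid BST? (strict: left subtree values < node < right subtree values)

Level-order array: [12, 43, 30, None, None, None, 31, None, 6]
Validate using subtree bounds (lo, hi): at each node, require lo < value < hi,
then recurse left with hi=value and right with lo=value.
Preorder trace (stopping at first violation):
  at node 12 with bounds (-inf, +inf): OK
  at node 43 with bounds (-inf, 12): VIOLATION
Node 43 violates its bound: not (-inf < 43 < 12).
Result: Not a valid BST


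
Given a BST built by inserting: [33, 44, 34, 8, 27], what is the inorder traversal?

Tree insertion order: [33, 44, 34, 8, 27]
Tree (level-order array): [33, 8, 44, None, 27, 34]
Inorder traversal: [8, 27, 33, 34, 44]


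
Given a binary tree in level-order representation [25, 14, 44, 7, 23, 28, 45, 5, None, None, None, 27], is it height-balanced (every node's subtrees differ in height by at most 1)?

Tree (level-order array): [25, 14, 44, 7, 23, 28, 45, 5, None, None, None, 27]
Definition: a tree is height-balanced if, at every node, |h(left) - h(right)| <= 1 (empty subtree has height -1).
Bottom-up per-node check:
  node 5: h_left=-1, h_right=-1, diff=0 [OK], height=0
  node 7: h_left=0, h_right=-1, diff=1 [OK], height=1
  node 23: h_left=-1, h_right=-1, diff=0 [OK], height=0
  node 14: h_left=1, h_right=0, diff=1 [OK], height=2
  node 27: h_left=-1, h_right=-1, diff=0 [OK], height=0
  node 28: h_left=0, h_right=-1, diff=1 [OK], height=1
  node 45: h_left=-1, h_right=-1, diff=0 [OK], height=0
  node 44: h_left=1, h_right=0, diff=1 [OK], height=2
  node 25: h_left=2, h_right=2, diff=0 [OK], height=3
All nodes satisfy the balance condition.
Result: Balanced


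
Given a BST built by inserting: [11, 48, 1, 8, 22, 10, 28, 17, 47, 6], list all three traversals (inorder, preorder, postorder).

Tree insertion order: [11, 48, 1, 8, 22, 10, 28, 17, 47, 6]
Tree (level-order array): [11, 1, 48, None, 8, 22, None, 6, 10, 17, 28, None, None, None, None, None, None, None, 47]
Inorder (L, root, R): [1, 6, 8, 10, 11, 17, 22, 28, 47, 48]
Preorder (root, L, R): [11, 1, 8, 6, 10, 48, 22, 17, 28, 47]
Postorder (L, R, root): [6, 10, 8, 1, 17, 47, 28, 22, 48, 11]


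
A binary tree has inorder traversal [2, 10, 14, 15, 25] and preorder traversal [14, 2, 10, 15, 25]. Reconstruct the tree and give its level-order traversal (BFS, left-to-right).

Inorder:  [2, 10, 14, 15, 25]
Preorder: [14, 2, 10, 15, 25]
Algorithm: preorder visits root first, so consume preorder in order;
for each root, split the current inorder slice at that value into
left-subtree inorder and right-subtree inorder, then recurse.
Recursive splits:
  root=14; inorder splits into left=[2, 10], right=[15, 25]
  root=2; inorder splits into left=[], right=[10]
  root=10; inorder splits into left=[], right=[]
  root=15; inorder splits into left=[], right=[25]
  root=25; inorder splits into left=[], right=[]
Reconstructed level-order: [14, 2, 15, 10, 25]


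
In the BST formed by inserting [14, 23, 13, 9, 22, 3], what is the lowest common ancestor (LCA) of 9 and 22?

Tree insertion order: [14, 23, 13, 9, 22, 3]
Tree (level-order array): [14, 13, 23, 9, None, 22, None, 3]
In a BST, the LCA of p=9, q=22 is the first node v on the
root-to-leaf path with p <= v <= q (go left if both < v, right if both > v).
Walk from root:
  at 14: 9 <= 14 <= 22, this is the LCA
LCA = 14


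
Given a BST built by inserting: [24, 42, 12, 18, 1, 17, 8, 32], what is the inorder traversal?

Tree insertion order: [24, 42, 12, 18, 1, 17, 8, 32]
Tree (level-order array): [24, 12, 42, 1, 18, 32, None, None, 8, 17]
Inorder traversal: [1, 8, 12, 17, 18, 24, 32, 42]


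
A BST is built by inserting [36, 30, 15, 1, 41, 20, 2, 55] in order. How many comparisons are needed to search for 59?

Search path for 59: 36 -> 41 -> 55
Found: False
Comparisons: 3


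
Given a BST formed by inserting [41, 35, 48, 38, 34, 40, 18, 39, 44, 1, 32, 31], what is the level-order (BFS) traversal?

Tree insertion order: [41, 35, 48, 38, 34, 40, 18, 39, 44, 1, 32, 31]
Tree (level-order array): [41, 35, 48, 34, 38, 44, None, 18, None, None, 40, None, None, 1, 32, 39, None, None, None, 31]
BFS from the root, enqueuing left then right child of each popped node:
  queue [41] -> pop 41, enqueue [35, 48], visited so far: [41]
  queue [35, 48] -> pop 35, enqueue [34, 38], visited so far: [41, 35]
  queue [48, 34, 38] -> pop 48, enqueue [44], visited so far: [41, 35, 48]
  queue [34, 38, 44] -> pop 34, enqueue [18], visited so far: [41, 35, 48, 34]
  queue [38, 44, 18] -> pop 38, enqueue [40], visited so far: [41, 35, 48, 34, 38]
  queue [44, 18, 40] -> pop 44, enqueue [none], visited so far: [41, 35, 48, 34, 38, 44]
  queue [18, 40] -> pop 18, enqueue [1, 32], visited so far: [41, 35, 48, 34, 38, 44, 18]
  queue [40, 1, 32] -> pop 40, enqueue [39], visited so far: [41, 35, 48, 34, 38, 44, 18, 40]
  queue [1, 32, 39] -> pop 1, enqueue [none], visited so far: [41, 35, 48, 34, 38, 44, 18, 40, 1]
  queue [32, 39] -> pop 32, enqueue [31], visited so far: [41, 35, 48, 34, 38, 44, 18, 40, 1, 32]
  queue [39, 31] -> pop 39, enqueue [none], visited so far: [41, 35, 48, 34, 38, 44, 18, 40, 1, 32, 39]
  queue [31] -> pop 31, enqueue [none], visited so far: [41, 35, 48, 34, 38, 44, 18, 40, 1, 32, 39, 31]
Result: [41, 35, 48, 34, 38, 44, 18, 40, 1, 32, 39, 31]


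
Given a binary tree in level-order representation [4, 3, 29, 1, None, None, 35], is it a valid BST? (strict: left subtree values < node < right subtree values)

Level-order array: [4, 3, 29, 1, None, None, 35]
Validate using subtree bounds (lo, hi): at each node, require lo < value < hi,
then recurse left with hi=value and right with lo=value.
Preorder trace (stopping at first violation):
  at node 4 with bounds (-inf, +inf): OK
  at node 3 with bounds (-inf, 4): OK
  at node 1 with bounds (-inf, 3): OK
  at node 29 with bounds (4, +inf): OK
  at node 35 with bounds (29, +inf): OK
No violation found at any node.
Result: Valid BST


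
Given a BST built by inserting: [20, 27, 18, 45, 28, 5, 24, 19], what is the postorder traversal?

Tree insertion order: [20, 27, 18, 45, 28, 5, 24, 19]
Tree (level-order array): [20, 18, 27, 5, 19, 24, 45, None, None, None, None, None, None, 28]
Postorder traversal: [5, 19, 18, 24, 28, 45, 27, 20]


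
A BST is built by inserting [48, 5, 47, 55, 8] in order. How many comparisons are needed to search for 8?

Search path for 8: 48 -> 5 -> 47 -> 8
Found: True
Comparisons: 4


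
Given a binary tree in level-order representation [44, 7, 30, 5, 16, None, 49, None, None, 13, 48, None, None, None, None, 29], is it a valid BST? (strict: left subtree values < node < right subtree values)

Level-order array: [44, 7, 30, 5, 16, None, 49, None, None, 13, 48, None, None, None, None, 29]
Validate using subtree bounds (lo, hi): at each node, require lo < value < hi,
then recurse left with hi=value and right with lo=value.
Preorder trace (stopping at first violation):
  at node 44 with bounds (-inf, +inf): OK
  at node 7 with bounds (-inf, 44): OK
  at node 5 with bounds (-inf, 7): OK
  at node 16 with bounds (7, 44): OK
  at node 13 with bounds (7, 16): OK
  at node 48 with bounds (16, 44): VIOLATION
Node 48 violates its bound: not (16 < 48 < 44).
Result: Not a valid BST


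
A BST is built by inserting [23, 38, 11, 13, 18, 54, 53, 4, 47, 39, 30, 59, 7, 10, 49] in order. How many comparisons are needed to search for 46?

Search path for 46: 23 -> 38 -> 54 -> 53 -> 47 -> 39
Found: False
Comparisons: 6


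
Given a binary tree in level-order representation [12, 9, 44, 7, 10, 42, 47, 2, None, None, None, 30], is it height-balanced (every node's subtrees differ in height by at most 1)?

Tree (level-order array): [12, 9, 44, 7, 10, 42, 47, 2, None, None, None, 30]
Definition: a tree is height-balanced if, at every node, |h(left) - h(right)| <= 1 (empty subtree has height -1).
Bottom-up per-node check:
  node 2: h_left=-1, h_right=-1, diff=0 [OK], height=0
  node 7: h_left=0, h_right=-1, diff=1 [OK], height=1
  node 10: h_left=-1, h_right=-1, diff=0 [OK], height=0
  node 9: h_left=1, h_right=0, diff=1 [OK], height=2
  node 30: h_left=-1, h_right=-1, diff=0 [OK], height=0
  node 42: h_left=0, h_right=-1, diff=1 [OK], height=1
  node 47: h_left=-1, h_right=-1, diff=0 [OK], height=0
  node 44: h_left=1, h_right=0, diff=1 [OK], height=2
  node 12: h_left=2, h_right=2, diff=0 [OK], height=3
All nodes satisfy the balance condition.
Result: Balanced


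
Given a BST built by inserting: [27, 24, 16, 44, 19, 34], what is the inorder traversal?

Tree insertion order: [27, 24, 16, 44, 19, 34]
Tree (level-order array): [27, 24, 44, 16, None, 34, None, None, 19]
Inorder traversal: [16, 19, 24, 27, 34, 44]


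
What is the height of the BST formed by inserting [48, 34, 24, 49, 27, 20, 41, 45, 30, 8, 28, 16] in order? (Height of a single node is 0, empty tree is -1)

Insertion order: [48, 34, 24, 49, 27, 20, 41, 45, 30, 8, 28, 16]
Tree (level-order array): [48, 34, 49, 24, 41, None, None, 20, 27, None, 45, 8, None, None, 30, None, None, None, 16, 28]
Compute height bottom-up (empty subtree = -1):
  height(16) = 1 + max(-1, -1) = 0
  height(8) = 1 + max(-1, 0) = 1
  height(20) = 1 + max(1, -1) = 2
  height(28) = 1 + max(-1, -1) = 0
  height(30) = 1 + max(0, -1) = 1
  height(27) = 1 + max(-1, 1) = 2
  height(24) = 1 + max(2, 2) = 3
  height(45) = 1 + max(-1, -1) = 0
  height(41) = 1 + max(-1, 0) = 1
  height(34) = 1 + max(3, 1) = 4
  height(49) = 1 + max(-1, -1) = 0
  height(48) = 1 + max(4, 0) = 5
Height = 5


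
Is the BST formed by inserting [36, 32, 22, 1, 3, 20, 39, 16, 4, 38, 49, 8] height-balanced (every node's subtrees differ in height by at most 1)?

Tree (level-order array): [36, 32, 39, 22, None, 38, 49, 1, None, None, None, None, None, None, 3, None, 20, 16, None, 4, None, None, 8]
Definition: a tree is height-balanced if, at every node, |h(left) - h(right)| <= 1 (empty subtree has height -1).
Bottom-up per-node check:
  node 8: h_left=-1, h_right=-1, diff=0 [OK], height=0
  node 4: h_left=-1, h_right=0, diff=1 [OK], height=1
  node 16: h_left=1, h_right=-1, diff=2 [FAIL (|1--1|=2 > 1)], height=2
  node 20: h_left=2, h_right=-1, diff=3 [FAIL (|2--1|=3 > 1)], height=3
  node 3: h_left=-1, h_right=3, diff=4 [FAIL (|-1-3|=4 > 1)], height=4
  node 1: h_left=-1, h_right=4, diff=5 [FAIL (|-1-4|=5 > 1)], height=5
  node 22: h_left=5, h_right=-1, diff=6 [FAIL (|5--1|=6 > 1)], height=6
  node 32: h_left=6, h_right=-1, diff=7 [FAIL (|6--1|=7 > 1)], height=7
  node 38: h_left=-1, h_right=-1, diff=0 [OK], height=0
  node 49: h_left=-1, h_right=-1, diff=0 [OK], height=0
  node 39: h_left=0, h_right=0, diff=0 [OK], height=1
  node 36: h_left=7, h_right=1, diff=6 [FAIL (|7-1|=6 > 1)], height=8
Node 16 violates the condition: |1 - -1| = 2 > 1.
Result: Not balanced


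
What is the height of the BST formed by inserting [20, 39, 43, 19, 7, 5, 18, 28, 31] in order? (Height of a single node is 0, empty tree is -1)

Insertion order: [20, 39, 43, 19, 7, 5, 18, 28, 31]
Tree (level-order array): [20, 19, 39, 7, None, 28, 43, 5, 18, None, 31]
Compute height bottom-up (empty subtree = -1):
  height(5) = 1 + max(-1, -1) = 0
  height(18) = 1 + max(-1, -1) = 0
  height(7) = 1 + max(0, 0) = 1
  height(19) = 1 + max(1, -1) = 2
  height(31) = 1 + max(-1, -1) = 0
  height(28) = 1 + max(-1, 0) = 1
  height(43) = 1 + max(-1, -1) = 0
  height(39) = 1 + max(1, 0) = 2
  height(20) = 1 + max(2, 2) = 3
Height = 3


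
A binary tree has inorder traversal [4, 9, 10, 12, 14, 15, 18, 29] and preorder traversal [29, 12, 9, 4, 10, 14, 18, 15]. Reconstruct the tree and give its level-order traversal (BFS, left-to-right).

Inorder:  [4, 9, 10, 12, 14, 15, 18, 29]
Preorder: [29, 12, 9, 4, 10, 14, 18, 15]
Algorithm: preorder visits root first, so consume preorder in order;
for each root, split the current inorder slice at that value into
left-subtree inorder and right-subtree inorder, then recurse.
Recursive splits:
  root=29; inorder splits into left=[4, 9, 10, 12, 14, 15, 18], right=[]
  root=12; inorder splits into left=[4, 9, 10], right=[14, 15, 18]
  root=9; inorder splits into left=[4], right=[10]
  root=4; inorder splits into left=[], right=[]
  root=10; inorder splits into left=[], right=[]
  root=14; inorder splits into left=[], right=[15, 18]
  root=18; inorder splits into left=[15], right=[]
  root=15; inorder splits into left=[], right=[]
Reconstructed level-order: [29, 12, 9, 14, 4, 10, 18, 15]


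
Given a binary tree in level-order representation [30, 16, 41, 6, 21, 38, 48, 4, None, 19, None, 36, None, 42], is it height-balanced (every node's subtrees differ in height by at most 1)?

Tree (level-order array): [30, 16, 41, 6, 21, 38, 48, 4, None, 19, None, 36, None, 42]
Definition: a tree is height-balanced if, at every node, |h(left) - h(right)| <= 1 (empty subtree has height -1).
Bottom-up per-node check:
  node 4: h_left=-1, h_right=-1, diff=0 [OK], height=0
  node 6: h_left=0, h_right=-1, diff=1 [OK], height=1
  node 19: h_left=-1, h_right=-1, diff=0 [OK], height=0
  node 21: h_left=0, h_right=-1, diff=1 [OK], height=1
  node 16: h_left=1, h_right=1, diff=0 [OK], height=2
  node 36: h_left=-1, h_right=-1, diff=0 [OK], height=0
  node 38: h_left=0, h_right=-1, diff=1 [OK], height=1
  node 42: h_left=-1, h_right=-1, diff=0 [OK], height=0
  node 48: h_left=0, h_right=-1, diff=1 [OK], height=1
  node 41: h_left=1, h_right=1, diff=0 [OK], height=2
  node 30: h_left=2, h_right=2, diff=0 [OK], height=3
All nodes satisfy the balance condition.
Result: Balanced
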